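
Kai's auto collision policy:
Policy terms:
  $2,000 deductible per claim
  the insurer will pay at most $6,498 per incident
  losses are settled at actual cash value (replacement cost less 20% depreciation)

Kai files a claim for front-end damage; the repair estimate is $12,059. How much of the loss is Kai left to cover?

$5,561

Actual cash value after 20% depreciation: $12,059 × 80% = $9,647.20.
Less the $2,000 deductible: $9,647.20 − $2,000 = $7,647.20.
The $6,498 per-incident cap binds; insurer pays $6,498.
Out of pocket: $12,059 − $6,498 = $5,561.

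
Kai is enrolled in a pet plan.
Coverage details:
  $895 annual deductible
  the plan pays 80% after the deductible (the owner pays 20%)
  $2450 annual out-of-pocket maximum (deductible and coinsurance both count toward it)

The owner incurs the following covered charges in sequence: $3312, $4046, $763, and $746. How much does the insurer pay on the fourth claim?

$636.20

Claim 1 ($3312): deductible takes $895, $2417 remains; owner's 20% is $483.40. Owner pays $1378.40; OOP now $1378.40. Insurer: $3312 − $1378.40 = $1933.60.
Claim 2 ($4046): deductible met; 20% of $4046 = $809.20. Cost to owner: $809.20. OOP to date $2187.60. Plan pays $4046 − $809.20 = $3236.80.
Claim 3 ($763): deductible met; 20% of $763 = $152.60. Cost to owner: $152.60. OOP to date $2340.20. Plan pays $763 − $152.60 = $610.40.
Claim 4 ($746): deductible already satisfied, so owner's share is 20% × $746 = $149.20. That would push OOP to $2489.40, over the $2450 cap, so owner pays $2450 − $2340.20 = $109.80. Plan pays $746 − $109.80 = $636.20.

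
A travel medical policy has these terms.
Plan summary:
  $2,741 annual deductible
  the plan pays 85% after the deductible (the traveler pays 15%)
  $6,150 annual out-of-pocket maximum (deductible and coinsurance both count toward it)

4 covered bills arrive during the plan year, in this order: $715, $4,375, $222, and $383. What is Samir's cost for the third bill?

$33.30

Bill 1, $715: all of it applies to the deductible. Cost to traveler: $715. OOP to date $715.
Bill 2, $4,375: $2,026 finishes the deductible; $2,349 goes to coinsurance; coinsurance $2,349 × 15% = $352.35. Traveler pays $2,378.35; OOP now $3,093.35.
Bill 3, $222: 15% coinsurance on $222 = $33.30. Traveler pays $33.30; OOP now $3,126.65.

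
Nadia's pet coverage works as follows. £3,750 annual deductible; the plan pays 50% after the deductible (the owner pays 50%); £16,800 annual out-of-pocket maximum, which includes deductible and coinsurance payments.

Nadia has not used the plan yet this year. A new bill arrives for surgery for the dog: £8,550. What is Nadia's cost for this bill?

£6,150

The full £3,750 deductible is still open; £3,750 of this bill applies to it.
That leaves £8,550 − £3,750 = £4,800 for coinsurance.
50% of £4,800 = £2,400 falls to the owner.
Owner responsibility before any cap: £3,750 + £2,400 = £6,150.
Year-to-date out-of-pocket becomes £0 + £6,150 = £6,150, still under the £16,800 maximum, so no cap applies.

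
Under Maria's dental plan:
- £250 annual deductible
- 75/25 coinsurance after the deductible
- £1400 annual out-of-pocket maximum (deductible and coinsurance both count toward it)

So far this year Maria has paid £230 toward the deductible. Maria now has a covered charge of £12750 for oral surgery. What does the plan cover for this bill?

£230 of the £250 deductible is already met, leaving £20.
The remaining £12730 (= £12750 − £20) moves to coinsurance.
Coinsurance: £12730 × 25% = £3182.50.
That puts the patient's cost at £20 + £3182.50 = £3202.50 before any cap.
Adding £3202.50 to the £230 already spent would give £3432.50, which exceeds the £1400 cap; the patient pays just £1400 − £230 = £1170.
The plan picks up £12750 − £1170 = £11580.

£11580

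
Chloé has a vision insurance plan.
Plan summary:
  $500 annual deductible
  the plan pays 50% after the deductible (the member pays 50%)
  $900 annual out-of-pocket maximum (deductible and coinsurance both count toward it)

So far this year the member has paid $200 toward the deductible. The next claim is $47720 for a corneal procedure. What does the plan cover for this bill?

$200 of the $500 deductible is already met, leaving $300.
The remaining $47420 (= $47720 − $300) moves to coinsurance.
50% of $47420 = $23710 falls to the member.
Member responsibility before any cap: $300 + $23710 = $24010.
Year-to-date out-of-pocket would reach $200 + $24010 = $24210, above the $900 maximum, so the member pays only $900 − $200 = $700.
The insurer covers the remainder: $47720 − $700 = $47020.

$47020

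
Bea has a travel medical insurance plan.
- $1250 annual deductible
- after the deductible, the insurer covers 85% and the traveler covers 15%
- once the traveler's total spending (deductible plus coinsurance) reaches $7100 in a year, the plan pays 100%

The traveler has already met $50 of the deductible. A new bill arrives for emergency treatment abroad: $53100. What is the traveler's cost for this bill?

$50 of the $1250 deductible is already met, leaving $1200.
That leaves $53100 − $1200 = $51900 for coinsurance.
15% of $51900 = $7785 falls to the traveler.
That puts the traveler's cost at $1200 + $7785 = $8985 before any cap.
Year-to-date out-of-pocket would reach $50 + $8985 = $9035, above the $7100 maximum, so the traveler pays only $7100 − $50 = $7050.

$7050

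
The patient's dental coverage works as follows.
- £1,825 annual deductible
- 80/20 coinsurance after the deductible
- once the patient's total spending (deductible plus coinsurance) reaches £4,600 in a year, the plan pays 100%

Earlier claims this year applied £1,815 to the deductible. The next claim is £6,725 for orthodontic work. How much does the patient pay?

£1,815 of the £1,825 deductible is already met, leaving £10.
That leaves £6,725 − £10 = £6,715 for coinsurance.
Coinsurance: £6,715 × 20% = £1,343.
Patient responsibility before any cap: £10 + £1,343 = £1,353.
Year-to-date out-of-pocket becomes £1,815 + £1,353 = £3,168, still under the £4,600 maximum, so no cap applies.

£1,353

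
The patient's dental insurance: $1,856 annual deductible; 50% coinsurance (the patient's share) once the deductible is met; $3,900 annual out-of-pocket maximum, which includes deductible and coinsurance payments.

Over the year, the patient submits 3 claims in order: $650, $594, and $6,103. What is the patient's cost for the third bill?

Bill 1, $650: entire amount goes to the deductible. Patient pays $650; OOP now $650.
Bill 2, $594: fully absorbed by the deductible. Patient owes $594 (running OOP $1,244).
Bill 3, $6,103: deductible takes $612, $5,491 remains; coinsurance $5,491 × 50% = $2,745.50. Together that's $612 + $2,745.50 = $3,357.50. OOP would hit $4,601.50 > $3,900, so the cap limits the patient to $3,900 − $1,244 = $2,656.

$2,656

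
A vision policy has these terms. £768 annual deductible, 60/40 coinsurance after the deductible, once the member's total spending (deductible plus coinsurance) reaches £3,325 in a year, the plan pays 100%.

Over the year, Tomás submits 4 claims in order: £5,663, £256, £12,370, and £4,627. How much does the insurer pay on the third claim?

Claim 1 — £5,663: deductible takes £768, £4,895 remains; member's 40% is £1,958. Member owes £2,726 (running OOP £2,726). Plan pays £5,663 − £2,726 = £2,937.
Claim 2 — £256: 40% coinsurance on £256 = £102.40. Member owes £102.40 (running OOP £2,828.40). Insurer: £256 − £102.40 = £153.60.
Claim 3 — £12,370: deductible met; 40% of £12,370 = £4,948. That would push OOP to £7,776.40, over the £3,325 cap, so member pays £3,325 − £2,828.40 = £496.60. Plan pays £12,370 − £496.60 = £11,873.40.

£11,873.40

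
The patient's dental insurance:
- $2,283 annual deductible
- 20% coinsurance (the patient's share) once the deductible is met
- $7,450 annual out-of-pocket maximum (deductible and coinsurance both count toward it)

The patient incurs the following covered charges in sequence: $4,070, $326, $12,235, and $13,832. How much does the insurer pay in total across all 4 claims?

$23,013

Bill 1, $4,070: $2,283 to deductible, leaving $1,787; patient's 20% is $357.40. Patient owes $2,640.40 (running OOP $2,640.40). Plan pays $4,070 − $2,640.40 = $1,429.60.
Bill 2, $326: deductible already satisfied, so patient's share is 20% × $326 = $65.20. Patient pays $65.20; OOP now $2,705.60. Insurer: $326 − $65.20 = $260.80.
Bill 3, $12,235: 20% coinsurance on $12,235 = $2,447. Patient pays $2,447; OOP now $5,152.60. Insurer: $12,235 − $2,447 = $9,788.
Bill 4, $13,832: 20% coinsurance on $13,832 = $2,766.40. Adding that to $5,152.60 gives $7,919, past the $7,450 cap; patient pays only $7,450 − $5,152.60 = $2,297.40. Plan pays $13,832 − $2,297.40 = $11,534.60.
Insurer total = bills − patient's total = $30,463 − $7,450 = $23,013.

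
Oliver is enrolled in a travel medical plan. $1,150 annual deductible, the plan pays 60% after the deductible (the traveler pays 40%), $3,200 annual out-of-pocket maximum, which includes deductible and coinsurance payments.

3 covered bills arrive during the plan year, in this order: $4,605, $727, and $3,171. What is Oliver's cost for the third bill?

#1 ($4,605): $1,150 finishes the deductible; $3,455 goes to coinsurance; 40% of $3,455 = $1,382. Traveler owes $2,532 (running OOP $2,532).
#2 ($727): deductible met; 40% of $727 = $290.80. Traveler owes $290.80 (running OOP $2,822.80).
#3 ($3,171): deductible met; 40% of $3,171 = $1,268.40. That would push OOP to $4,091.20, over the $3,200 cap, so traveler pays $3,200 − $2,822.80 = $377.20.

$377.20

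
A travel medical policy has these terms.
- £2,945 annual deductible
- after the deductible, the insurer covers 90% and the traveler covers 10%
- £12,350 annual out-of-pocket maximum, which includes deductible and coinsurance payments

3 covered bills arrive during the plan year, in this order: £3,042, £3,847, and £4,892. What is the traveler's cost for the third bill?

£489.20

#1 (£3,042): £2,945 to deductible, leaving £97; traveler's 10% is £9.70. Cost to traveler: £2,954.70. OOP to date £2,954.70.
#2 (£3,847): deductible already satisfied, so traveler's share is 10% × £3,847 = £384.70. Traveler owes £384.70 (running OOP £3,339.40).
#3 (£4,892): 10% coinsurance on £4,892 = £489.20. Traveler pays £489.20; OOP now £3,828.60.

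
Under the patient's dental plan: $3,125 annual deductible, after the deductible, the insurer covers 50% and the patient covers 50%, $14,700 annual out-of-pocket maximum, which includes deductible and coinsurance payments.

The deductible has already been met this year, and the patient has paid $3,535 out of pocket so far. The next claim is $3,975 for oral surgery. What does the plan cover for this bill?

With the deductible met, the entire $3,975 is subject to coinsurance.
50% of $3,975 = $1,987.50 falls to the patient.
Total out-of-pocket so far would be $3,535 + $1,987.50 = $5,522.50, below the $14,700 cap — no reduction.
The plan picks up $3,975 − $1,987.50 = $1,987.50.

$1,987.50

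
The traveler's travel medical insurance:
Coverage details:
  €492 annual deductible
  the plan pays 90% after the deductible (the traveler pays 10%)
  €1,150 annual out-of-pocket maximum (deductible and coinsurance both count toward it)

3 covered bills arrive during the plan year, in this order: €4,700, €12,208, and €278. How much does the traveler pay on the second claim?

€237.20

#1 (€4,700): deductible takes €492, €4,208 remains; 10% of €4,208 = €420.80. Traveler pays €912.80; OOP now €912.80.
#2 (€12,208): 10% coinsurance on €12,208 = €1,220.80. Adding that to €912.80 gives €2,133.60, past the €1,150 cap; traveler pays only €1,150 − €912.80 = €237.20.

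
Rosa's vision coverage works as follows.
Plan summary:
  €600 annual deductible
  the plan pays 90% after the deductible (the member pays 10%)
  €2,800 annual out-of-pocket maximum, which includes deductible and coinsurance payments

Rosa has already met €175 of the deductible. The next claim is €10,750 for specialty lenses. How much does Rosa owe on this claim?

Deductible still to meet: €600 − €175 = €425.
The remaining €10,325 (= €10,750 − €425) moves to coinsurance.
10% of €10,325 = €1,032.50 falls to the member.
So the member owes €425 + €1,032.50 = €1,457.50 before any cap.
Cumulative spending €175 + €1,457.50 = €1,632.50 stays under the €2,800 maximum.

€1,457.50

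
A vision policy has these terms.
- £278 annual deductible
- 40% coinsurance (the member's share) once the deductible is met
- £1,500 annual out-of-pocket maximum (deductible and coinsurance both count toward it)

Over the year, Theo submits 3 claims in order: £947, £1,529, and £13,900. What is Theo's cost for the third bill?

#1 (£947): deductible takes £278, £669 remains; member's 40% is £267.60. Cost to member: £545.60. OOP to date £545.60.
#2 (£1,529): deductible met; 40% of £1,529 = £611.60. Member pays £611.60; OOP now £1,157.20.
#3 (£13,900): 40% coinsurance on £13,900 = £5,560. That would push OOP to £6,717.20, over the £1,500 cap, so member pays £1,500 − £1,157.20 = £342.80.

£342.80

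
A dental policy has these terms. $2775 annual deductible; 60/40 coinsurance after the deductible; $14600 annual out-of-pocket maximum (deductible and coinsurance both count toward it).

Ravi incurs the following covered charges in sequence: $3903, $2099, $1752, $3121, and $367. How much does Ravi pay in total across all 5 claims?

#1 ($3903): $2775 to deductible, leaving $1128; 40% of $1128 = $451.20. Patient pays $3226.20; OOP now $3226.20.
#2 ($2099): deductible met; 40% of $2099 = $839.60. Patient pays $839.60; OOP now $4065.80.
#3 ($1752): 40% coinsurance on $1752 = $700.80. Patient pays $700.80; OOP now $4766.60.
#4 ($3121): deductible met; 40% of $3121 = $1248.40. Cost to patient: $1248.40. OOP to date $6015.
#5 ($367): deductible already satisfied, so patient's share is 40% × $367 = $146.80. Patient owes $146.80 (running OOP $6161.80).
Summing the patient's payments: $3226.20 + $839.60 + $700.80 + $1248.40 + $146.80 = $6161.80.

$6161.80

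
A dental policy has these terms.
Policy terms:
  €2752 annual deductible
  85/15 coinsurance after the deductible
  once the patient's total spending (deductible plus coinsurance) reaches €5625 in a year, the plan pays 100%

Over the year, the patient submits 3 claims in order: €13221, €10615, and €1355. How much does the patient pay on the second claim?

Claim 1 (€13221): deductible takes €2752, €10469 remains; patient's 15% is €1570.35. Patient pays €4322.35; OOP now €4322.35.
Claim 2 (€10615): 15% coinsurance on €10615 = €1592.25. OOP would hit €5914.60 > €5625, so the cap limits the patient to €5625 − €4322.35 = €1302.65.

€1302.65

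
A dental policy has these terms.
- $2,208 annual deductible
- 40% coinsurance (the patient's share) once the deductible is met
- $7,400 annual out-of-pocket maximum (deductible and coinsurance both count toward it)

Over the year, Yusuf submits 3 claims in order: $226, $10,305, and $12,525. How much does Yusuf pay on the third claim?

$1,862.80

Bill 1, $226: all of it applies to the deductible. Patient pays $226; OOP now $226.
Bill 2, $10,305: $1,982 to deductible, leaving $8,323; coinsurance $8,323 × 40% = $3,329.20. Patient owes $5,311.20 (running OOP $5,537.20).
Bill 3, $12,525: 40% coinsurance on $12,525 = $5,010. That would push OOP to $10,547.20, over the $7,400 cap, so patient pays $7,400 − $5,537.20 = $1,862.80.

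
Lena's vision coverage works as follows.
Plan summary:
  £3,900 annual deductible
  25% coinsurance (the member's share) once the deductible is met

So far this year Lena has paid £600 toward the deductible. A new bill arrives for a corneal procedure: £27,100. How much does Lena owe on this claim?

Remaining deductible: £3,900 − £600 = £3,300.
The remaining £23,800 (= £27,100 − £3,300) moves to coinsurance.
25% of £23,800 = £5,950 falls to the member.
Member responsibility: £3,300 + £5,950 = £9,250.

£9,250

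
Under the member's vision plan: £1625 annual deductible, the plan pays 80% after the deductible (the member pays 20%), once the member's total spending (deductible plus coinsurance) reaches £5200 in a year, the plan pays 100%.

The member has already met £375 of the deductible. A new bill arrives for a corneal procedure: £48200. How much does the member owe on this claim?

£4825

Remaining deductible: £1625 − £375 = £1250.
That leaves £48200 − £1250 = £46950 for coinsurance.
Coinsurance: £46950 × 20% = £9390.
Member responsibility before any cap: £1250 + £9390 = £10640.
That would bring total out-of-pocket to £11015, past the £5200 cap. The member is capped at £5200 − £375 = £4825 on this claim.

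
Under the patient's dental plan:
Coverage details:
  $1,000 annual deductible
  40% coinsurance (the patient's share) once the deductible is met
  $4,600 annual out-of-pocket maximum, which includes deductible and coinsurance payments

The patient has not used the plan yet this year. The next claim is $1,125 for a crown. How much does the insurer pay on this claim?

Nothing has been paid toward the $1,000 deductible, so the first $1,000 of this charge is applied there.
The remaining $125 (= $1,125 − $1,000) moves to coinsurance.
40% of $125 = $50 falls to the patient.
Patient responsibility before any cap: $1,000 + $50 = $1,050.
Cumulative spending $0 + $1,050 = $1,050 stays under the $4,600 maximum.
The plan picks up $1,125 − $1,050 = $75.

$75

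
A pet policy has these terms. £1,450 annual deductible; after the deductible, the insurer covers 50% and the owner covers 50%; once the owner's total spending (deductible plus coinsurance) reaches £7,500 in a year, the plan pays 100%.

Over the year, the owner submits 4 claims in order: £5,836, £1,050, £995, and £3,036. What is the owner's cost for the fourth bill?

Claim 1 — £5,836: £1,450 finishes the deductible; £4,386 goes to coinsurance; owner's 50% is £2,193. Owner pays £3,643; OOP now £3,643.
Claim 2 — £1,050: deductible met; 50% of £1,050 = £525. Owner pays £525; OOP now £4,168.
Claim 3 — £995: 50% coinsurance on £995 = £497.50. Owner owes £497.50 (running OOP £4,665.50).
Claim 4 — £3,036: deductible met; 50% of £3,036 = £1,518. Owner pays £1,518; OOP now £6,183.50.

£1,518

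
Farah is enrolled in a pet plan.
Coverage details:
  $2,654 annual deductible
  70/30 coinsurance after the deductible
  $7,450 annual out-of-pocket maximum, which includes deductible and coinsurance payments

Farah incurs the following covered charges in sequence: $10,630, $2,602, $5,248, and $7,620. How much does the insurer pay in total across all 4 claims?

Claim 1 ($10,630): $2,654 finishes the deductible; $7,976 goes to coinsurance; coinsurance $7,976 × 30% = $2,392.80. Cost to owner: $5,046.80. OOP to date $5,046.80. Plan pays $10,630 − $5,046.80 = $5,583.20.
Claim 2 ($2,602): deductible already satisfied, so owner's share is 30% × $2,602 = $780.60. Owner owes $780.60 (running OOP $5,827.40). Plan pays $2,602 − $780.60 = $1,821.40.
Claim 3 ($5,248): deductible met; 30% of $5,248 = $1,574.40. Cost to owner: $1,574.40. OOP to date $7,401.80. Insurer: $5,248 − $1,574.40 = $3,673.60.
Claim 4 ($7,620): deductible met; 30% of $7,620 = $2,286. Adding that to $7,401.80 gives $9,687.80, past the $7,450 cap; owner pays only $7,450 − $7,401.80 = $48.20. Plan pays $7,620 − $48.20 = $7,571.80.
Insurer total = bills − owner's total = $26,100 − $7,450 = $18,650.

$18,650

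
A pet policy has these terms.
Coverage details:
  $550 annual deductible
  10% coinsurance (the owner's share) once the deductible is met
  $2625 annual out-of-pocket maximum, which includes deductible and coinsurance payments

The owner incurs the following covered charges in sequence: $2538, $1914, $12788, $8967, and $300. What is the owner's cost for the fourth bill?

Claim 1 ($2538): $550 finishes the deductible; $1988 goes to coinsurance; 10% of $1988 = $198.80. Owner pays $748.80; OOP now $748.80.
Claim 2 ($1914): 10% coinsurance on $1914 = $191.40. Owner owes $191.40 (running OOP $940.20).
Claim 3 ($12788): deductible already satisfied, so owner's share is 10% × $12788 = $1278.80. Owner pays $1278.80; OOP now $2219.
Claim 4 ($8967): deductible already satisfied, so owner's share is 10% × $8967 = $896.70. Adding that to $2219 gives $3115.70, past the $2625 cap; owner pays only $2625 − $2219 = $406.

$406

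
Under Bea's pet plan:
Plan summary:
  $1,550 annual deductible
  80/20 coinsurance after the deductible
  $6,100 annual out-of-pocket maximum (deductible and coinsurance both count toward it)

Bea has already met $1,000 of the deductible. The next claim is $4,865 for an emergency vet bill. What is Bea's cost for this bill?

$1,413

Remaining deductible: $1,550 − $1,000 = $550.
That leaves $4,865 − $550 = $4,315 for coinsurance.
Owner's 20% share of $4,315 is $863.
That puts the owner's cost at $550 + $863 = $1,413 before any cap.
Cumulative spending $1,000 + $1,413 = $2,413 stays under the $6,100 maximum.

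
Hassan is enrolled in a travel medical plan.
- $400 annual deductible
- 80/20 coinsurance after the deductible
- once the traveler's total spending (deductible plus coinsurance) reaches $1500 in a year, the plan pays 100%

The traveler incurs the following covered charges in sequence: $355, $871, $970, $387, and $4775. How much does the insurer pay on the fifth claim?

Claim 1 ($355): all of it applies to the deductible. Traveler owes $355 (running OOP $355). Insurer: $355 − $355 = $0.
Claim 2 ($871): deductible takes $45, $826 remains; 20% of $826 = $165.20. Traveler owes $210.20 (running OOP $565.20). Plan pays $871 − $210.20 = $660.80.
Claim 3 ($970): 20% coinsurance on $970 = $194. Traveler owes $194 (running OOP $759.20). Insurer: $970 − $194 = $776.
Claim 4 ($387): deductible already satisfied, so traveler's share is 20% × $387 = $77.40. Cost to traveler: $77.40. OOP to date $836.60. Insurer: $387 − $77.40 = $309.60.
Claim 5 ($4775): 20% coinsurance on $4775 = $955. OOP would hit $1791.60 > $1500, so the cap limits the traveler to $1500 − $836.60 = $663.40. Plan pays $4775 − $663.40 = $4111.60.

$4111.60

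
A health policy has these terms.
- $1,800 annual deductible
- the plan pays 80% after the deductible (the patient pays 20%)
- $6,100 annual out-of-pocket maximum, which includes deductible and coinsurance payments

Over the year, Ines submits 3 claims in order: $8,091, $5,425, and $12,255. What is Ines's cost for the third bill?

Claim 1 — $8,091: $1,800 to deductible, leaving $6,291; 20% of $6,291 = $1,258.20. Patient owes $3,058.20 (running OOP $3,058.20).
Claim 2 — $5,425: deductible already satisfied, so patient's share is 20% × $5,425 = $1,085. Cost to patient: $1,085. OOP to date $4,143.20.
Claim 3 — $12,255: deductible already satisfied, so patient's share is 20% × $12,255 = $2,451. That would push OOP to $6,594.20, over the $6,100 cap, so patient pays $6,100 − $4,143.20 = $1,956.80.

$1,956.80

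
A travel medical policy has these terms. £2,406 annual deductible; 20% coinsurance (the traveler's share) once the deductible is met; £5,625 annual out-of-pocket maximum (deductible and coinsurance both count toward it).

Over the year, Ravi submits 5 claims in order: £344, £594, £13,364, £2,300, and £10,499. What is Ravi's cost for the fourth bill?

£460

Claim 1 — £344: fully absorbed by the deductible. Traveler pays £344; OOP now £344.
Claim 2 — £594: entire amount goes to the deductible. Traveler owes £594 (running OOP £938).
Claim 3 — £13,364: deductible takes £1,468, £11,896 remains; traveler's 20% is £2,379.20. Cost to traveler: £3,847.20. OOP to date £4,785.20.
Claim 4 — £2,300: deductible met; 20% of £2,300 = £460. Traveler pays £460; OOP now £5,245.20.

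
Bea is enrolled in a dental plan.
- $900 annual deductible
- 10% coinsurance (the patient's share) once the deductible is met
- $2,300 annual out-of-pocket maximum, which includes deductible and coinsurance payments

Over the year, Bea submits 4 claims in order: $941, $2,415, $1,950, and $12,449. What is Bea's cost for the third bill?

$195

Bill 1, $941: deductible takes $900, $41 remains; 10% of $41 = $4.10. Patient pays $904.10; OOP now $904.10.
Bill 2, $2,415: deductible met; 10% of $2,415 = $241.50. Patient owes $241.50 (running OOP $1,145.60).
Bill 3, $1,950: deductible already satisfied, so patient's share is 10% × $1,950 = $195. Patient owes $195 (running OOP $1,340.60).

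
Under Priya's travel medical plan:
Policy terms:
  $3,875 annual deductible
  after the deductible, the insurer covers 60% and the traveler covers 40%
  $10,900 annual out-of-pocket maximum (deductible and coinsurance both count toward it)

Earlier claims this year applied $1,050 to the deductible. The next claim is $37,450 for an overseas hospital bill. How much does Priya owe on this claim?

Remaining deductible: $3,875 − $1,050 = $2,825.
That leaves $37,450 − $2,825 = $34,625 for coinsurance.
40% of $34,625 = $13,850 falls to the traveler.
Traveler responsibility before any cap: $2,825 + $13,850 = $16,675.
Year-to-date out-of-pocket would reach $1,050 + $16,675 = $17,725, above the $10,900 maximum, so the traveler pays only $10,900 − $1,050 = $9,850.

$9,850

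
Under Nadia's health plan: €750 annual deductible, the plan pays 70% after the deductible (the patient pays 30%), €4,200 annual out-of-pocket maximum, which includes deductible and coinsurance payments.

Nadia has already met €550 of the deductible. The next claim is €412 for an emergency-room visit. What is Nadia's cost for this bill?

€550 of the €750 deductible is already met, leaving €200.
After the €200 deductible portion, €412 − €200 = €212 is subject to coinsurance.
Coinsurance: €212 × 30% = €63.60.
Patient responsibility before any cap: €200 + €63.60 = €263.60.
Cumulative spending €550 + €263.60 = €813.60 stays under the €4,200 maximum.

€263.60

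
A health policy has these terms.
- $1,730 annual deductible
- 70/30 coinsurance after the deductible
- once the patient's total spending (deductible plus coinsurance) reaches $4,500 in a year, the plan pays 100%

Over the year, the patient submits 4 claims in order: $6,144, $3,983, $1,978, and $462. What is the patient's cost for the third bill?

$250.90

Claim 1 ($6,144): $1,730 to deductible, leaving $4,414; patient's 30% is $1,324.20. Patient owes $3,054.20 (running OOP $3,054.20).
Claim 2 ($3,983): deductible met; 30% of $3,983 = $1,194.90. Patient owes $1,194.90 (running OOP $4,249.10).
Claim 3 ($1,978): deductible met; 30% of $1,978 = $593.40. That would push OOP to $4,842.50, over the $4,500 cap, so patient pays $4,500 − $4,249.10 = $250.90.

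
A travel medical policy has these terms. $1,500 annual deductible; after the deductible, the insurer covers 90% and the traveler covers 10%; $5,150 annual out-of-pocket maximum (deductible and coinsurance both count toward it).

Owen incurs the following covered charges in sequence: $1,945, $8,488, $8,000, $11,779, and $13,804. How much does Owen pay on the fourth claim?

Claim 1 — $1,945: $1,500 to deductible, leaving $445; 10% of $445 = $44.50. Traveler pays $1,544.50; OOP now $1,544.50.
Claim 2 — $8,488: 10% coinsurance on $8,488 = $848.80. Cost to traveler: $848.80. OOP to date $2,393.30.
Claim 3 — $8,000: deductible already satisfied, so traveler's share is 10% × $8,000 = $800. Traveler owes $800 (running OOP $3,193.30).
Claim 4 — $11,779: deductible already satisfied, so traveler's share is 10% × $11,779 = $1,177.90. Traveler owes $1,177.90 (running OOP $4,371.20).

$1,177.90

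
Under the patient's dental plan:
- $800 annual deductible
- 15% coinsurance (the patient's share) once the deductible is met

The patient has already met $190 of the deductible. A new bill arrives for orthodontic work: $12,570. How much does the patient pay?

Deductible still to meet: $800 − $190 = $610.
That leaves $12,570 − $610 = $11,960 for coinsurance.
Patient's 15% share of $11,960 is $1,794.
So the patient owes $610 + $1,794 = $2,404.

$2,404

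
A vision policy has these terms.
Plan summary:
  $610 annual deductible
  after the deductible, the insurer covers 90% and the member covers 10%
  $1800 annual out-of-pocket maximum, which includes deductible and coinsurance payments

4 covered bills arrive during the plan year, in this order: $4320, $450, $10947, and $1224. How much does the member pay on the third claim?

Bill 1, $4320: deductible takes $610, $3710 remains; coinsurance $3710 × 10% = $371. Member owes $981 (running OOP $981).
Bill 2, $450: deductible already satisfied, so member's share is 10% × $450 = $45. Member owes $45 (running OOP $1026).
Bill 3, $10947: deductible already satisfied, so member's share is 10% × $10947 = $1094.70. OOP would hit $2120.70 > $1800, so the cap limits the member to $1800 − $1026 = $774.

$774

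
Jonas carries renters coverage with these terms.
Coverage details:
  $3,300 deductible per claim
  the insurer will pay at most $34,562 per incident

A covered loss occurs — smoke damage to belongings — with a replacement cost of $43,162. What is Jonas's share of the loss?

Subtract the deductible: $43,162 − $3,300 = $39,862.
The $34,562 per-incident cap binds; insurer pays $34,562.
The tenant bears the rest of the original loss: $43,162 − $34,562 = $8,600.

$8,600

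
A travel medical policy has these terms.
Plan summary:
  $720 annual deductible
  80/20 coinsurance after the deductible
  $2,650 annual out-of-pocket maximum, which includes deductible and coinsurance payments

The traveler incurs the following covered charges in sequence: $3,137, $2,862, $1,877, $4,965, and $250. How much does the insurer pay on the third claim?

$1,501.60

Claim 1 ($3,137): deductible takes $720, $2,417 remains; 20% of $2,417 = $483.40. Traveler owes $1,203.40 (running OOP $1,203.40). Insurer: $3,137 − $1,203.40 = $1,933.60.
Claim 2 ($2,862): deductible already satisfied, so traveler's share is 20% × $2,862 = $572.40. Traveler pays $572.40; OOP now $1,775.80. Insurer: $2,862 − $572.40 = $2,289.60.
Claim 3 ($1,877): deductible already satisfied, so traveler's share is 20% × $1,877 = $375.40. Cost to traveler: $375.40. OOP to date $2,151.20. Plan pays $1,877 − $375.40 = $1,501.60.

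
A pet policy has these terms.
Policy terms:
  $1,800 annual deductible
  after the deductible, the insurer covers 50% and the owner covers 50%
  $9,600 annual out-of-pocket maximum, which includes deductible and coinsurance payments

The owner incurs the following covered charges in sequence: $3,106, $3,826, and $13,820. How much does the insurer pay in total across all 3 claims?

$11,152

#1 ($3,106): $1,800 to deductible, leaving $1,306; coinsurance $1,306 × 50% = $653. Owner pays $2,453; OOP now $2,453. Insurer: $3,106 − $2,453 = $653.
#2 ($3,826): deductible met; 50% of $3,826 = $1,913. Owner pays $1,913; OOP now $4,366. Insurer: $3,826 − $1,913 = $1,913.
#3 ($13,820): deductible met; 50% of $13,820 = $6,910. That would push OOP to $11,276, over the $9,600 cap, so owner pays $9,600 − $4,366 = $5,234. Insurer: $13,820 − $5,234 = $8,586.
Insurer total = bills − owner's total = $20,752 − $9,600 = $11,152.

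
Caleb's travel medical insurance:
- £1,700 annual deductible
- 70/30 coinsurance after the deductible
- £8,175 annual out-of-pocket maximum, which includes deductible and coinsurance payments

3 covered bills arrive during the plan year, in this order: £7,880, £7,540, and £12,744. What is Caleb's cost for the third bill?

#1 (£7,880): deductible takes £1,700, £6,180 remains; coinsurance £6,180 × 30% = £1,854. Traveler pays £3,554; OOP now £3,554.
#2 (£7,540): deductible already satisfied, so traveler's share is 30% × £7,540 = £2,262. Cost to traveler: £2,262. OOP to date £5,816.
#3 (£12,744): 30% coinsurance on £12,744 = £3,823.20. That would push OOP to £9,639.20, over the £8,175 cap, so traveler pays £8,175 − £5,816 = £2,359.

£2,359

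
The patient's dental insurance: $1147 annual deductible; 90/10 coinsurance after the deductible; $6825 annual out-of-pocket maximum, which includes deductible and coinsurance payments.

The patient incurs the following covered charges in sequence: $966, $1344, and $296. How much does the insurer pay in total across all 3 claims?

$1313.10

Claim 1 — $966: fully absorbed by the deductible. Patient owes $966 (running OOP $966). Insurer: $966 − $966 = $0.
Claim 2 — $1344: $181 to deductible, leaving $1163; coinsurance $1163 × 10% = $116.30. Patient owes $297.30 (running OOP $1263.30). Insurer: $1344 − $297.30 = $1046.70.
Claim 3 — $296: deductible already satisfied, so patient's share is 10% × $296 = $29.60. Cost to patient: $29.60. OOP to date $1292.90. Insurer: $296 − $29.60 = $266.40.
Insurer total = bills − patient's total = $2606 − $1292.90 = $1313.10.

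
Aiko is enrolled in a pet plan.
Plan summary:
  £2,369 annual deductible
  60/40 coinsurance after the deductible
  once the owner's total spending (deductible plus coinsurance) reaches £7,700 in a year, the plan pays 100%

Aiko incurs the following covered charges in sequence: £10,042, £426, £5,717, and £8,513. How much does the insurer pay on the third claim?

Claim 1 — £10,042: £2,369 to deductible, leaving £7,673; 40% of £7,673 = £3,069.20. Owner owes £5,438.20 (running OOP £5,438.20). Plan pays £10,042 − £5,438.20 = £4,603.80.
Claim 2 — £426: 40% coinsurance on £426 = £170.40. Cost to owner: £170.40. OOP to date £5,608.60. Insurer: £426 − £170.40 = £255.60.
Claim 3 — £5,717: deductible already satisfied, so owner's share is 40% × £5,717 = £2,286.80. OOP would hit £7,895.40 > £7,700, so the cap limits the owner to £7,700 − £5,608.60 = £2,091.40. Plan pays £5,717 − £2,091.40 = £3,625.60.

£3,625.60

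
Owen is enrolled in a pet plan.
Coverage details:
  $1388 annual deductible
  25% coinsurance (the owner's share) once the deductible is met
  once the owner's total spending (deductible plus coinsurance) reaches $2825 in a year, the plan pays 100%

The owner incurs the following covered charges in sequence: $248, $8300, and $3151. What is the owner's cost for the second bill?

$2577

Claim 1 ($248): all of it applies to the deductible. Owner pays $248; OOP now $248.
Claim 2 ($8300): $1140 finishes the deductible; $7160 goes to coinsurance; coinsurance $7160 × 25% = $1790. Together that's $1140 + $1790 = $2930. Adding that to $248 gives $3178, past the $2825 cap; owner pays only $2825 − $248 = $2577.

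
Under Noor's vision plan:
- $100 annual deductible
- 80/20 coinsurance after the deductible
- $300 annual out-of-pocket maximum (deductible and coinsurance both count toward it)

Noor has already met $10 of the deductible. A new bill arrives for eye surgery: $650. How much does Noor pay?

$202

$10 of the $100 deductible is already met, leaving $90.
After the $90 deductible portion, $650 − $90 = $560 is subject to coinsurance.
Coinsurance: $560 × 20% = $112.
Member responsibility before any cap: $90 + $112 = $202.
Total out-of-pocket so far would be $10 + $202 = $212, below the $300 cap — no reduction.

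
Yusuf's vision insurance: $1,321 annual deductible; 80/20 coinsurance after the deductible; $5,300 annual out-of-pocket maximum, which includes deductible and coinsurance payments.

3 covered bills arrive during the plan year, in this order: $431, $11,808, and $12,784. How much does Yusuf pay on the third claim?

#1 ($431): all of it applies to the deductible. Member owes $431 (running OOP $431).
#2 ($11,808): deductible takes $890, $10,918 remains; member's 20% is $2,183.60. Member pays $3,073.60; OOP now $3,504.60.
#3 ($12,784): deductible met; 20% of $12,784 = $2,556.80. That would push OOP to $6,061.40, over the $5,300 cap, so member pays $5,300 − $3,504.60 = $1,795.40.

$1,795.40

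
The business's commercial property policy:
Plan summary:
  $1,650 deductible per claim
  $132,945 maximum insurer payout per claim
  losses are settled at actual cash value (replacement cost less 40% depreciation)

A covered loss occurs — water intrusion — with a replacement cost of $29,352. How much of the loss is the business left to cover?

$13,390.80

Actual cash value after 40% depreciation: $29,352 × 60% = $17,611.20.
Subtract the deductible: $17,611.20 − $1,650 = $15,961.20.
That's under the $132,945 cap, so the insurer reimburses the full $15,961.20.
Business's share is the uncovered remainder: $29,352 − $15,961.20 = $13,390.80.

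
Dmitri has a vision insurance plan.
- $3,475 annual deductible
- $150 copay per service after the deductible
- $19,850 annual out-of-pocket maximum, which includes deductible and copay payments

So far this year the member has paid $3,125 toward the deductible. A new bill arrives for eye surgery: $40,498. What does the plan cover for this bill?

$39,998

Remaining deductible: $3,475 − $3,125 = $350.
The remaining $40,148 (= $40,498 − $350) moves to the copay.
Copay on this service: $150.
So the member owes $350 + $150 = $500 before any cap.
Year-to-date out-of-pocket becomes $3,125 + $500 = $3,625, still under the $19,850 maximum, so no cap applies.
The plan picks up $40,498 − $500 = $39,998.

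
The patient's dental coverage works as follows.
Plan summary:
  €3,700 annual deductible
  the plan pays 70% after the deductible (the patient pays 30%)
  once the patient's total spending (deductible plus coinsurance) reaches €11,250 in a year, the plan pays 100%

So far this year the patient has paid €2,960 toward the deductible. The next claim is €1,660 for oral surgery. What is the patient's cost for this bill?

Deductible still to meet: €3,700 − €2,960 = €740.
That leaves €1,660 − €740 = €920 for coinsurance.
Coinsurance: €920 × 30% = €276.
Patient responsibility before any cap: €740 + €276 = €1,016.
Year-to-date out-of-pocket becomes €2,960 + €1,016 = €3,976, still under the €11,250 maximum, so no cap applies.

€1,016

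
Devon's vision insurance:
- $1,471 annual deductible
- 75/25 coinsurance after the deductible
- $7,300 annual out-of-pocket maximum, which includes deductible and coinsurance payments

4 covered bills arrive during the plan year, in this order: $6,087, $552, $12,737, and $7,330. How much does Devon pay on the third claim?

Bill 1, $6,087: $1,471 to deductible, leaving $4,616; member's 25% is $1,154. Member owes $2,625 (running OOP $2,625).
Bill 2, $552: deductible met; 25% of $552 = $138. Member pays $138; OOP now $2,763.
Bill 3, $12,737: 25% coinsurance on $12,737 = $3,184.25. Member owes $3,184.25 (running OOP $5,947.25).

$3,184.25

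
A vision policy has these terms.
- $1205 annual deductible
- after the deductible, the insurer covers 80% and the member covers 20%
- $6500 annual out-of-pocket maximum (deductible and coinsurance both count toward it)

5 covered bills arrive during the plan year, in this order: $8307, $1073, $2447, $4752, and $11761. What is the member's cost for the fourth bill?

$950.40

Claim 1 ($8307): $1205 finishes the deductible; $7102 goes to coinsurance; 20% of $7102 = $1420.40. Member pays $2625.40; OOP now $2625.40.
Claim 2 ($1073): deductible met; 20% of $1073 = $214.60. Member owes $214.60 (running OOP $2840).
Claim 3 ($2447): deductible already satisfied, so member's share is 20% × $2447 = $489.40. Member owes $489.40 (running OOP $3329.40).
Claim 4 ($4752): deductible already satisfied, so member's share is 20% × $4752 = $950.40. Cost to member: $950.40. OOP to date $4279.80.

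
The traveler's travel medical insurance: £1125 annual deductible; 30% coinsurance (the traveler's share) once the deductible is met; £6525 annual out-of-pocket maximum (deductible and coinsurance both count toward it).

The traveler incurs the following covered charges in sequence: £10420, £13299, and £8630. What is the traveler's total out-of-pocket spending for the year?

Claim 1 — £10420: deductible takes £1125, £9295 remains; coinsurance £9295 × 30% = £2788.50. Traveler owes £3913.50 (running OOP £3913.50).
Claim 2 — £13299: deductible already satisfied, so traveler's share is 30% × £13299 = £3989.70. OOP would hit £7903.20 > £6525, so the cap limits the traveler to £6525 − £3913.50 = £2611.50.
Claim 3 — £8630: 30% coinsurance on £8630 = £2589. That would push OOP to £9114, over the £6525 cap, so traveler pays £6525 − £6525 = £0.
Total paid by the traveler: £3913.50 + £2611.50 + £0 = £6525.

£6525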